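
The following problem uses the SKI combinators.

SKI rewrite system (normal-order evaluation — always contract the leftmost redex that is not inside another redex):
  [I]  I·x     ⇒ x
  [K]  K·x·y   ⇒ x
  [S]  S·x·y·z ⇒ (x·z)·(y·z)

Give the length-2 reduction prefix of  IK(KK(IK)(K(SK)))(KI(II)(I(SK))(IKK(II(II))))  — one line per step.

Answer: after 2 steps: KK(IK)(K(SK))

Reduction:
  start: IK(KK(IK)(K(SK)))(KI(II)(I(SK))(IKK(II(II))))
  →1  K(KK(IK)(K(SK)))(KI(II)(I(SK))(IKK(II(II))))
  →2  KK(IK)(K(SK))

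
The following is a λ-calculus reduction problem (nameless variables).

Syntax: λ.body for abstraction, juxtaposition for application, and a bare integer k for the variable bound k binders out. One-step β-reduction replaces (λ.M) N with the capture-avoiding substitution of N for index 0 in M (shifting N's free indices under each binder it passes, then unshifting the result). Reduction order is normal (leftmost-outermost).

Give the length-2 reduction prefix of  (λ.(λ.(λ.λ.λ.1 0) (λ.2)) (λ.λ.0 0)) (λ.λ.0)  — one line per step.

  start: (λ.(λ.(λ.λ.λ.1 0) (λ.2)) (λ.λ.0 0)) (λ.λ.0)
  [1] (λ.(λ.λ.λ.1 0) (λ.λ.λ.0)) (λ.λ.0 0)
  [2] (λ.λ.λ.1 0) (λ.λ.λ.0)

Answer: after 2 steps: (λ.λ.λ.1 0) (λ.λ.λ.0)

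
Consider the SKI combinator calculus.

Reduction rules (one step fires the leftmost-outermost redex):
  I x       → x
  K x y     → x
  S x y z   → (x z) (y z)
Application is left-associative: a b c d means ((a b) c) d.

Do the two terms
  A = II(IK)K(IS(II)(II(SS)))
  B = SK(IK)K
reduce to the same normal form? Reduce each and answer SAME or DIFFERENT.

Answer: SAME — A ⇓ K, B ⇓ K

Derivation:
Term A:
  start: II(IK)K(IS(II)(II(SS)))
  step 1: I(IK)K(IS(II)(II(SS)))
  step 2: IKK(IS(II)(II(SS)))
  step 3: KK(IS(II)(II(SS)))
  step 4: K

Term B:
  start: SK(IK)K
  step 1: KK(IKK)
  step 2: K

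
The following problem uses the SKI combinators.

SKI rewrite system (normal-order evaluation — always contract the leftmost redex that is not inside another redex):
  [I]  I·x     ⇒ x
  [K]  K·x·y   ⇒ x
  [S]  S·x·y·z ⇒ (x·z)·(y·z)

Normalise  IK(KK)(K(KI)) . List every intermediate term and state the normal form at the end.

  start: IK(KK)(K(KI))
  step 1: K(KK)(K(KI))
  step 2: KK

Answer: normal form = KK  (in 2 steps)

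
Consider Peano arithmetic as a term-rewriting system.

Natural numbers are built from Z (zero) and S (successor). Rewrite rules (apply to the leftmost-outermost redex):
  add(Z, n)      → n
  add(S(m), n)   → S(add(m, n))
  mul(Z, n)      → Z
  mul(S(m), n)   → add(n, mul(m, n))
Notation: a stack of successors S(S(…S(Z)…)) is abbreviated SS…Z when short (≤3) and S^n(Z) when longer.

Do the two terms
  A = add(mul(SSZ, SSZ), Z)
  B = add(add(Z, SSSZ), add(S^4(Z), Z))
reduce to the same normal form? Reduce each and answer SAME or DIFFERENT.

Term A:
  start: add(mul(SSZ, SSZ), Z)
  →1  add(add(SSZ, mul(SZ, SSZ)), Z)
  →2  add(S(add(SZ, mul(SZ, SSZ))), Z)
  →3  S(add(add(SZ, mul(SZ, SSZ)), Z))
  →4  S(add(S(add(Z, mul(SZ, SSZ))), Z))
  →5  S(S(add(add(Z, mul(SZ, SSZ)), Z)))
  →6  S(S(add(mul(SZ, SSZ), Z)))
  →7  S(S(add(add(SSZ, mul(Z, SSZ)), Z)))
  →8  S(S(add(S(add(SZ, mul(Z, SSZ))), Z)))
  →9  S(S(S(add(add(SZ, mul(Z, SSZ)), Z))))
  →10  S(S(S(add(S(add(Z, mul(Z, SSZ))), Z))))
  →11  S(S(S(S(add(add(Z, mul(Z, SSZ)), Z)))))
  →12  S(S(S(S(add(mul(Z, SSZ), Z)))))
  →13  S(S(S(S(add(Z, Z)))))
  →14  S^4(Z)

Term B:
  start: add(add(Z, SSSZ), add(S^4(Z), Z))
  →1  add(SSSZ, add(S^4(Z), Z))
  →2  S(add(SSZ, add(S^4(Z), Z)))
  →3  S(S(add(SZ, add(S^4(Z), Z))))
  →4  S(S(S(add(Z, add(S^4(Z), Z)))))
  →5  S(S(S(add(S^4(Z), Z))))
  →6  S(S(S(S(add(SSSZ, Z)))))
  →7  S(S(S(S(S(add(SSZ, Z))))))
  →8  S(S(S(S(S(S(add(SZ, Z)))))))
  →9  S(S(S(S(S(S(S(add(Z, Z))))))))
  →10  S^7(Z)

Answer: DIFFERENT — A ⇓ S^4(Z), B ⇓ S^7(Z)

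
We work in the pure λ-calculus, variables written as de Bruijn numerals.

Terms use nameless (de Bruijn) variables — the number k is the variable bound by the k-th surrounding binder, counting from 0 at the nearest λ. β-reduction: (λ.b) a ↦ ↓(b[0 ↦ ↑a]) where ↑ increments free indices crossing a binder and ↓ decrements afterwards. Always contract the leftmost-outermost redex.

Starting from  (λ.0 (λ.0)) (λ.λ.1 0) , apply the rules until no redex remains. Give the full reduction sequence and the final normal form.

Answer: normal form = λ.0  (in 3 steps)

Working:
  start: (λ.0 (λ.0)) (λ.λ.1 0)
  step 1: (λ.λ.1 0) (λ.0)
  step 2: λ.(λ.0) 0
  step 3: λ.0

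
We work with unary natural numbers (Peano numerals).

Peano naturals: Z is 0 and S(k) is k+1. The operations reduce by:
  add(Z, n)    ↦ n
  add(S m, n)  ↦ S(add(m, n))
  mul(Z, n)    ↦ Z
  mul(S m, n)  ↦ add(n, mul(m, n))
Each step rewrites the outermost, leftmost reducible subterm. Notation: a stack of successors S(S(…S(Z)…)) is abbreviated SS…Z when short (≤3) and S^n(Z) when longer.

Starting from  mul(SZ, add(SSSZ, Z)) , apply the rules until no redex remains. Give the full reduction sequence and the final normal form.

  start: mul(SZ, add(SSSZ, Z))
  step 1: add(add(SSSZ, Z), mul(Z, add(SSSZ, Z)))
  step 2: add(S(add(SSZ, Z)), mul(Z, add(SSSZ, Z)))
  step 3: S(add(add(SSZ, Z), mul(Z, add(SSSZ, Z))))
  step 4: S(add(S(add(SZ, Z)), mul(Z, add(SSSZ, Z))))
  step 5: S(S(add(add(SZ, Z), mul(Z, add(SSSZ, Z)))))
  step 6: S(S(add(S(add(Z, Z)), mul(Z, add(SSSZ, Z)))))
  step 7: S(S(S(add(add(Z, Z), mul(Z, add(SSSZ, Z))))))
  step 8: S(S(S(add(Z, mul(Z, add(SSSZ, Z))))))
  step 9: S(S(S(mul(Z, add(SSSZ, Z)))))
  step 10: SSSZ

Answer: normal form = SSSZ  (in 10 steps)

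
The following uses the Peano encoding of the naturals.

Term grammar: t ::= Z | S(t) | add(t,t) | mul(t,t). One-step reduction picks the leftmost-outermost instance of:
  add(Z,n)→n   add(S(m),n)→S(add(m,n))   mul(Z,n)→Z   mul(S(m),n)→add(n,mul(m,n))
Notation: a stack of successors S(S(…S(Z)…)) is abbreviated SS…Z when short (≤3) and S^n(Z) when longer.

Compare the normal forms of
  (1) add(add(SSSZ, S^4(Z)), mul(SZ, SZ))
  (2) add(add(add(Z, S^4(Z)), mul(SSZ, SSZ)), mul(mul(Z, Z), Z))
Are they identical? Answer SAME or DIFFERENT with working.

Answer: SAME — A ⇓ S^8(Z), B ⇓ S^8(Z)

Reduction:
Term A:
  start: add(add(SSSZ, S^4(Z)), mul(SZ, SZ))
  step 1: add(S(add(SSZ, S^4(Z))), mul(SZ, SZ))
  step 2: S(add(add(SSZ, S^4(Z)), mul(SZ, SZ)))
  step 3: S(add(S(add(SZ, S^4(Z))), mul(SZ, SZ)))
  step 4: S(S(add(add(SZ, S^4(Z)), mul(SZ, SZ))))
  step 5: S(S(add(S(add(Z, S^4(Z))), mul(SZ, SZ))))
  step 6: S(S(S(add(add(Z, S^4(Z)), mul(SZ, SZ)))))
  step 7: S(S(S(add(S^4(Z), mul(SZ, SZ)))))
  step 8: S(S(S(S(add(SSSZ, mul(SZ, SZ))))))
  step 9: S(S(S(S(S(add(SSZ, mul(SZ, SZ)))))))
  step 10: S(S(S(S(S(S(add(SZ, mul(SZ, SZ))))))))
  step 11: S(S(S(S(S(S(S(add(Z, mul(SZ, SZ)))))))))
  step 12: S(S(S(S(S(S(S(mul(SZ, SZ))))))))
  step 13: S(S(S(S(S(S(S(add(SZ, mul(Z, SZ)))))))))
  step 14: S(S(S(S(S(S(S(S(add(Z, mul(Z, SZ))))))))))
  step 15: S(S(S(S(S(S(S(S(mul(Z, SZ)))))))))
  step 16: S^8(Z)

Term B:
  start: add(add(add(Z, S^4(Z)), mul(SSZ, SSZ)), mul(mul(Z, Z), Z))
  step 1: add(add(S^4(Z), mul(SSZ, SSZ)), mul(mul(Z, Z), Z))
  step 2: add(S(add(SSSZ, mul(SSZ, SSZ))), mul(mul(Z, Z), Z))
  step 3: S(add(add(SSSZ, mul(SSZ, SSZ)), mul(mul(Z, Z), Z)))
  step 4: S(add(S(add(SSZ, mul(SSZ, SSZ))), mul(mul(Z, Z), Z)))
  step 5: S(S(add(add(SSZ, mul(SSZ, SSZ)), mul(mul(Z, Z), Z))))
  step 6: S(S(add(S(add(SZ, mul(SSZ, SSZ))), mul(mul(Z, Z), Z))))
  step 7: S(S(S(add(add(SZ, mul(SSZ, SSZ)), mul(mul(Z, Z), Z)))))
  step 8: S(S(S(add(S(add(Z, mul(SSZ, SSZ))), mul(mul(Z, Z), Z)))))
  step 9: S(S(S(S(add(add(Z, mul(SSZ, SSZ)), mul(mul(Z, Z), Z))))))
  step 10: S(S(S(S(add(mul(SSZ, SSZ), mul(mul(Z, Z), Z))))))
  step 11: S(S(S(S(add(add(SSZ, mul(SZ, SSZ)), mul(mul(Z, Z), Z))))))
  step 12: S(S(S(S(add(S(add(SZ, mul(SZ, SSZ))), mul(mul(Z, Z), Z))))))
  step 13: S(S(S(S(S(add(add(SZ, mul(SZ, SSZ)), mul(mul(Z, Z), Z)))))))
  step 14: S(S(S(S(S(add(S(add(Z, mul(SZ, SSZ))), mul(mul(Z, Z), Z)))))))
  step 15: S(S(S(S(S(S(add(add(Z, mul(SZ, SSZ)), mul(mul(Z, Z), Z))))))))
  step 16: S(S(S(S(S(S(add(mul(SZ, SSZ), mul(mul(Z, Z), Z))))))))
  step 17: S(S(S(S(S(S(add(add(SSZ, mul(Z, SSZ)), mul(mul(Z, Z), Z))))))))
  step 18: S(S(S(S(S(S(add(S(add(SZ, mul(Z, SSZ))), mul(mul(Z, Z), Z))))))))
  step 19: S(S(S(S(S(S(S(add(add(SZ, mul(Z, SSZ)), mul(mul(Z, Z), Z)))))))))
  step 20: S(S(S(S(S(S(S(add(S(add(Z, mul(Z, SSZ))), mul(mul(Z, Z), Z)))))))))
  step 21: S(S(S(S(S(S(S(S(add(add(Z, mul(Z, SSZ)), mul(mul(Z, Z), Z))))))))))
  step 22: S(S(S(S(S(S(S(S(add(mul(Z, SSZ), mul(mul(Z, Z), Z))))))))))
  step 23: S(S(S(S(S(S(S(S(add(Z, mul(mul(Z, Z), Z))))))))))
  step 24: S(S(S(S(S(S(S(S(mul(mul(Z, Z), Z)))))))))
  step 25: S(S(S(S(S(S(S(S(mul(Z, Z)))))))))
  step 26: S^8(Z)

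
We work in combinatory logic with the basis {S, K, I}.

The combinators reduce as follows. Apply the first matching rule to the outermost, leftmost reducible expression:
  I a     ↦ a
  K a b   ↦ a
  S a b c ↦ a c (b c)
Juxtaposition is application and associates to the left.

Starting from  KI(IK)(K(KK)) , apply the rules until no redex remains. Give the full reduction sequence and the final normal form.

Answer: normal form = K(KK)  (in 2 steps)

Reduction:
  start: KI(IK)(K(KK))
  [1] I(K(KK))
  [2] K(KK)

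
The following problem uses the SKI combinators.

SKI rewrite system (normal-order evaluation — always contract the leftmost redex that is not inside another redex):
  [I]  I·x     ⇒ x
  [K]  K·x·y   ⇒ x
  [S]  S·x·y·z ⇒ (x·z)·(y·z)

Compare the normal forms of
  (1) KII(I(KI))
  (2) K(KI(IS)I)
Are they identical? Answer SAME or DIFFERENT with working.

Answer: SAME — A ⇓ KI, B ⇓ KI

Derivation:
Term A:
  start: KII(I(KI))
  →1  I(I(KI))
  →2  I(KI)
  →3  KI

Term B:
  start: K(KI(IS)I)
  →1  K(II)
  →2  KI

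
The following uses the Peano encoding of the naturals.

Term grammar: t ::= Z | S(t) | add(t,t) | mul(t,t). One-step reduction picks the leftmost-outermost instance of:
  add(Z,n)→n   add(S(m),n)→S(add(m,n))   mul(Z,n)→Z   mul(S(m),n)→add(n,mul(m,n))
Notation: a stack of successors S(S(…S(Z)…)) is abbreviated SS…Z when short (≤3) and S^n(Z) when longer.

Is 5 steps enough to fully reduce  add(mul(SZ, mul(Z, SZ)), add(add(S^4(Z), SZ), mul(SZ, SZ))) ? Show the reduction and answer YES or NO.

  start: add(mul(SZ, mul(Z, SZ)), add(add(S^4(Z), SZ), mul(SZ, SZ)))
  →1  add(add(mul(Z, SZ), mul(Z, mul(Z, SZ))), add(add(S^4(Z), SZ), mul(SZ, SZ)))
  →2  add(add(Z, mul(Z, mul(Z, SZ))), add(add(S^4(Z), SZ), mul(SZ, SZ)))
  →3  add(mul(Z, mul(Z, SZ)), add(add(S^4(Z), SZ), mul(SZ, SZ)))
  →4  add(Z, add(add(S^4(Z), SZ), mul(SZ, SZ)))
  →5  add(add(S^4(Z), SZ), mul(SZ, SZ))

Answer: NO — after 5 steps the term is add(add(S^4(Z), SZ), mul(SZ, SZ)), not yet normal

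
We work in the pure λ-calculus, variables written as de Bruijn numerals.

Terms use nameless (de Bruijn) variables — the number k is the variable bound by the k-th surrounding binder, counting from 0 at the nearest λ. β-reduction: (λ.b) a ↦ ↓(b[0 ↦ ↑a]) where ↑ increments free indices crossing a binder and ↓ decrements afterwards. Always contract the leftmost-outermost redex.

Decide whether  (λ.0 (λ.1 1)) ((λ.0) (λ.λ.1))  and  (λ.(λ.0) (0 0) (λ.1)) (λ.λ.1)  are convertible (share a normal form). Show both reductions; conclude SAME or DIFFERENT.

Answer: DIFFERENT — A ⇓ λ.λ.λ.λ.λ.1, B ⇓ λ.λ.1

Derivation:
Term A:
  start: (λ.0 (λ.1 1)) ((λ.0) (λ.λ.1))
  [1] (λ.0) (λ.λ.1) (λ.(λ.0) (λ.λ.1) ((λ.0) (λ.λ.1)))
  [2] (λ.λ.1) (λ.(λ.0) (λ.λ.1) ((λ.0) (λ.λ.1)))
  [3] λ.λ.(λ.0) (λ.λ.1) ((λ.0) (λ.λ.1))
  [4] λ.λ.(λ.λ.1) ((λ.0) (λ.λ.1))
  [5] λ.λ.λ.(λ.0) (λ.λ.1)
  [6] λ.λ.λ.λ.λ.1

Term B:
  start: (λ.(λ.0) (0 0) (λ.1)) (λ.λ.1)
  [1] (λ.0) ((λ.λ.1) (λ.λ.1)) (λ.λ.λ.1)
  [2] (λ.λ.1) (λ.λ.1) (λ.λ.λ.1)
  [3] (λ.λ.λ.1) (λ.λ.λ.1)
  [4] λ.λ.1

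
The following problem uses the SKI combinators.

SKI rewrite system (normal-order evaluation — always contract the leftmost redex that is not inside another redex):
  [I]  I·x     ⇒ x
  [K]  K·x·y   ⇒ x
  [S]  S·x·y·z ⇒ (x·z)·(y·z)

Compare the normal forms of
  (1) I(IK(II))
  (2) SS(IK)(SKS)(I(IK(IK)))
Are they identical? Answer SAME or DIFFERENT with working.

Term A:
  start: I(IK(II))
  [1] IK(II)
  [2] K(II)
  [3] KI

Term B:
  start: SS(IK)(SKS)(I(IK(IK)))
  [1] S(SKS)(IK(SKS))(I(IK(IK)))
  [2] SKS(I(IK(IK)))(IK(SKS)(I(IK(IK))))
  [3] K(I(IK(IK)))(S(I(IK(IK))))(IK(SKS)(I(IK(IK))))
  [4] I(IK(IK))(IK(SKS)(I(IK(IK))))
  [5] IK(IK)(IK(SKS)(I(IK(IK))))
  [6] K(IK)(IK(SKS)(I(IK(IK))))
  [7] IK
  [8] K

Answer: DIFFERENT — A ⇓ KI, B ⇓ K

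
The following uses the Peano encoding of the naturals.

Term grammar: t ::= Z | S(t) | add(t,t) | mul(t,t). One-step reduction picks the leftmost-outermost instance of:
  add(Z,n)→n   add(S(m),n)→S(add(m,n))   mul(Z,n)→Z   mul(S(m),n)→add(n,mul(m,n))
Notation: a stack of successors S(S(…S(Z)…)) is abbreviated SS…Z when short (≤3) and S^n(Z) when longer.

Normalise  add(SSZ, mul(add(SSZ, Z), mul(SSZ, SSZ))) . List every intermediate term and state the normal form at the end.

Answer: normal form = S^10(Z)  (in 37 steps)

Reduction:
  start: add(SSZ, mul(add(SSZ, Z), mul(SSZ, SSZ)))
  →1  S(add(SZ, mul(add(SSZ, Z), mul(SSZ, SSZ))))
  →2  S(S(add(Z, mul(add(SSZ, Z), mul(SSZ, SSZ)))))
  →3  S(S(mul(add(SSZ, Z), mul(SSZ, SSZ))))
  →4  S(S(mul(S(add(SZ, Z)), mul(SSZ, SSZ))))
  →5  S(S(add(mul(SSZ, SSZ), mul(add(SZ, Z), mul(SSZ, SSZ)))))
  →6  S(S(add(add(SSZ, mul(SZ, SSZ)), mul(add(SZ, Z), mul(SSZ, SSZ)))))
  →7  S(S(add(S(add(SZ, mul(SZ, SSZ))), mul(add(SZ, Z), mul(SSZ, SSZ)))))
  →8  S(S(S(add(add(SZ, mul(SZ, SSZ)), mul(add(SZ, Z), mul(SSZ, SSZ))))))
  →9  S(S(S(add(S(add(Z, mul(SZ, SSZ))), mul(add(SZ, Z), mul(SSZ, SSZ))))))
  →10  S(S(S(S(add(add(Z, mul(SZ, SSZ)), mul(add(SZ, Z), mul(SSZ, SSZ)))))))
  →11  S(S(S(S(add(mul(SZ, SSZ), mul(add(SZ, Z), mul(SSZ, SSZ)))))))
  →12  S(S(S(S(add(add(SSZ, mul(Z, SSZ)), mul(add(SZ, Z), mul(SSZ, SSZ)))))))
  →13  S(S(S(S(add(S(add(SZ, mul(Z, SSZ))), mul(add(SZ, Z), mul(SSZ, SSZ)))))))
  →14  S(S(S(S(S(add(add(SZ, mul(Z, SSZ)), mul(add(SZ, Z), mul(SSZ, SSZ))))))))
  →15  S(S(S(S(S(add(S(add(Z, mul(Z, SSZ))), mul(add(SZ, Z), mul(SSZ, SSZ))))))))
  →16  S(S(S(S(S(S(add(add(Z, mul(Z, SSZ)), mul(add(SZ, Z), mul(SSZ, SSZ)))))))))
  →17  S(S(S(S(S(S(add(mul(Z, SSZ), mul(add(SZ, Z), mul(SSZ, SSZ)))))))))
  →18  S(S(S(S(S(S(add(Z, mul(add(SZ, Z), mul(SSZ, SSZ)))))))))
  →19  S(S(S(S(S(S(mul(add(SZ, Z), mul(SSZ, SSZ))))))))
  →20  S(S(S(S(S(S(mul(S(add(Z, Z)), mul(SSZ, SSZ))))))))
  →21  S(S(S(S(S(S(add(mul(SSZ, SSZ), mul(add(Z, Z), mul(SSZ, SSZ)))))))))
  →22  S(S(S(S(S(S(add(add(SSZ, mul(SZ, SSZ)), mul(add(Z, Z), mul(SSZ, SSZ)))))))))
  →23  S(S(S(S(S(S(add(S(add(SZ, mul(SZ, SSZ))), mul(add(Z, Z), mul(SSZ, SSZ)))))))))
  →24  S(S(S(S(S(S(S(add(add(SZ, mul(SZ, SSZ)), mul(add(Z, Z), mul(SSZ, SSZ))))))))))
  →25  S(S(S(S(S(S(S(add(S(add(Z, mul(SZ, SSZ))), mul(add(Z, Z), mul(SSZ, SSZ))))))))))
  →26  S(S(S(S(S(S(S(S(add(add(Z, mul(SZ, SSZ)), mul(add(Z, Z), mul(SSZ, SSZ)))))))))))
  →27  S(S(S(S(S(S(S(S(add(mul(SZ, SSZ), mul(add(Z, Z), mul(SSZ, SSZ)))))))))))
  →28  S(S(S(S(S(S(S(S(add(add(SSZ, mul(Z, SSZ)), mul(add(Z, Z), mul(SSZ, SSZ)))))))))))
  →29  S(S(S(S(S(S(S(S(add(S(add(SZ, mul(Z, SSZ))), mul(add(Z, Z), mul(SSZ, SSZ)))))))))))
  →30  S(S(S(S(S(S(S(S(S(add(add(SZ, mul(Z, SSZ)), mul(add(Z, Z), mul(SSZ, SSZ))))))))))))
  →31  S(S(S(S(S(S(S(S(S(add(S(add(Z, mul(Z, SSZ))), mul(add(Z, Z), mul(SSZ, SSZ))))))))))))
  →32  S(S(S(S(S(S(S(S(S(S(add(add(Z, mul(Z, SSZ)), mul(add(Z, Z), mul(SSZ, SSZ)))))))))))))
  →33  S(S(S(S(S(S(S(S(S(S(add(mul(Z, SSZ), mul(add(Z, Z), mul(SSZ, SSZ)))))))))))))
  →34  S(S(S(S(S(S(S(S(S(S(add(Z, mul(add(Z, Z), mul(SSZ, SSZ)))))))))))))
  →35  S(S(S(S(S(S(S(S(S(S(mul(add(Z, Z), mul(SSZ, SSZ))))))))))))
  →36  S(S(S(S(S(S(S(S(S(S(mul(Z, mul(SSZ, SSZ))))))))))))
  →37  S^10(Z)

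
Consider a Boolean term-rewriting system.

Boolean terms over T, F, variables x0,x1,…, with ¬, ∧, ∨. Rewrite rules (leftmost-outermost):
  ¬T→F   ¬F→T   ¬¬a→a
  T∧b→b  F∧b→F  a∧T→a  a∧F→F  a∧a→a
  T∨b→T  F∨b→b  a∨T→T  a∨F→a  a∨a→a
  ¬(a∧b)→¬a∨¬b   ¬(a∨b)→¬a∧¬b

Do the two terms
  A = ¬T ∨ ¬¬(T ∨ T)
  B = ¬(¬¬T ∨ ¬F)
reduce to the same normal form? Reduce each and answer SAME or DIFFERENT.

Term A:
  start: ¬T ∨ ¬¬(T ∨ T)
  →1  F ∨ ¬¬(T ∨ T)
  →2  ¬¬(T ∨ T)
  →3  T ∨ T
  →4  T

Term B:
  start: ¬(¬¬T ∨ ¬F)
  →1  ¬¬¬T ∧ ¬¬F
  →2  ¬T ∧ ¬¬F
  →3  F ∧ ¬¬F
  →4  F

Answer: DIFFERENT — A ⇓ T, B ⇓ F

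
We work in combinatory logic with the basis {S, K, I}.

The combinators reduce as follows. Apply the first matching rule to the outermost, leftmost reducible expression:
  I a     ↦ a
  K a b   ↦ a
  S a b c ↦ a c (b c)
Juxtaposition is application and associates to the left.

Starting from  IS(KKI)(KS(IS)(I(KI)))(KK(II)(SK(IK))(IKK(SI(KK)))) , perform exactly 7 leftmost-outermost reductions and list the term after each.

Answer: after 7 steps: SKK

Reduction:
  start: IS(KKI)(KS(IS)(I(KI)))(KK(II)(SK(IK))(IKK(SI(KK))))
  step 1: S(KKI)(KS(IS)(I(KI)))(KK(II)(SK(IK))(IKK(SI(KK))))
  step 2: KKI(KK(II)(SK(IK))(IKK(SI(KK))))(KS(IS)(I(KI))(KK(II)(SK(IK))(IKK(SI(KK)))))
  step 3: K(KK(II)(SK(IK))(IKK(SI(KK))))(KS(IS)(I(KI))(KK(II)(SK(IK))(IKK(SI(KK)))))
  step 4: KK(II)(SK(IK))(IKK(SI(KK)))
  step 5: K(SK(IK))(IKK(SI(KK)))
  step 6: SK(IK)
  step 7: SKK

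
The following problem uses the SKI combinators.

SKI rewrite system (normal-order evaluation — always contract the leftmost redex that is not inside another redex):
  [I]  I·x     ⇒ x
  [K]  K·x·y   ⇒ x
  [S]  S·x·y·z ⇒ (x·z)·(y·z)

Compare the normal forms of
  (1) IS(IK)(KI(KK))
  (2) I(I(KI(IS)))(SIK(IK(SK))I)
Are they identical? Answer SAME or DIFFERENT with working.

Answer: SAME — A ⇓ SKI, B ⇓ SKI

Reduction:
Term A:
  start: IS(IK)(KI(KK))
  →1  S(IK)(KI(KK))
  →2  SK(KI(KK))
  →3  SKI

Term B:
  start: I(I(KI(IS)))(SIK(IK(SK))I)
  →1  I(KI(IS))(SIK(IK(SK))I)
  →2  KI(IS)(SIK(IK(SK))I)
  →3  I(SIK(IK(SK))I)
  →4  SIK(IK(SK))I
  →5  I(IK(SK))(K(IK(SK)))I
  →6  IK(SK)(K(IK(SK)))I
  →7  K(SK)(K(IK(SK)))I
  →8  SKI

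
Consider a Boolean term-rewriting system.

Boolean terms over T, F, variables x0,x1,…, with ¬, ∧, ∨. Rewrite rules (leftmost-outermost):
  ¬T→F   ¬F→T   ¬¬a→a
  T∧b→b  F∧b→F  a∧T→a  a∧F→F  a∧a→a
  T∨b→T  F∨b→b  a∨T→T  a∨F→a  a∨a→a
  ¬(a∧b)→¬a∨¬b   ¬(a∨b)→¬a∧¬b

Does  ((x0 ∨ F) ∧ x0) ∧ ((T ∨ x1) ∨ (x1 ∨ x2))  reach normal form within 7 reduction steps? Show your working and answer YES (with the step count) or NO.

  start: ((x0 ∨ F) ∧ x0) ∧ ((T ∨ x1) ∨ (x1 ∨ x2))
  [1] (x0 ∧ x0) ∧ ((T ∨ x1) ∨ (x1 ∨ x2))
  [2] x0 ∧ ((T ∨ x1) ∨ (x1 ∨ x2))
  [3] x0 ∧ (T ∨ (x1 ∨ x2))
  [4] x0 ∧ T
  [5] x0

Answer: YES — reaches normal form x0 in 5 ≤ 7 steps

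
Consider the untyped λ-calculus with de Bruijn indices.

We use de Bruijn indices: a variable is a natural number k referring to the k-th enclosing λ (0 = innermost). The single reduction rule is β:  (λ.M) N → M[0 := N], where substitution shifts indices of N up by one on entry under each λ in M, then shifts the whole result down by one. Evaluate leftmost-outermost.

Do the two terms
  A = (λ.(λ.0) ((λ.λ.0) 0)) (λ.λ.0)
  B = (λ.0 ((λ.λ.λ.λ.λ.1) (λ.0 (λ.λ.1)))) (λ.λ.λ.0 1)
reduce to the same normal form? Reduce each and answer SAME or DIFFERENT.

Answer: DIFFERENT — A ⇓ λ.0, B ⇓ λ.λ.0 1

Derivation:
Term A:
  start: (λ.(λ.0) ((λ.λ.0) 0)) (λ.λ.0)
  step 1: (λ.0) ((λ.λ.0) (λ.λ.0))
  step 2: (λ.λ.0) (λ.λ.0)
  step 3: λ.0

Term B:
  start: (λ.0 ((λ.λ.λ.λ.λ.1) (λ.0 (λ.λ.1)))) (λ.λ.λ.0 1)
  step 1: (λ.λ.λ.0 1) ((λ.λ.λ.λ.λ.1) (λ.0 (λ.λ.1)))
  step 2: λ.λ.0 1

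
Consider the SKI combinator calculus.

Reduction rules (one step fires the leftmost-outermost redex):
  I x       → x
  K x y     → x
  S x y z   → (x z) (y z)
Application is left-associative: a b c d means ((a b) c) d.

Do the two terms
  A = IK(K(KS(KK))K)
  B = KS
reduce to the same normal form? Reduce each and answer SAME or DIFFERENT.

Term A:
  start: IK(K(KS(KK))K)
  step 1: K(K(KS(KK))K)
  step 2: K(KS(KK))
  step 3: KS

Term B:
  start: KS

Answer: SAME — A ⇓ KS, B ⇓ KS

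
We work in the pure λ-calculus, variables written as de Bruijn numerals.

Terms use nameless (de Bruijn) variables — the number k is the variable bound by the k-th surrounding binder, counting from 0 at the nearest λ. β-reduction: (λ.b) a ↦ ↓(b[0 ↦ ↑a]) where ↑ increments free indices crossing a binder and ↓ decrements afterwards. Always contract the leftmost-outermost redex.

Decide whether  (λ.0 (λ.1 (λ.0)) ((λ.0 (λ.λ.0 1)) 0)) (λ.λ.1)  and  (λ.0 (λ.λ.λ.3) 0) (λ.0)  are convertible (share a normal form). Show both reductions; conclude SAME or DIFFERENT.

Term A:
  start: (λ.0 (λ.1 (λ.0)) ((λ.0 (λ.λ.0 1)) 0)) (λ.λ.1)
  [1] (λ.λ.1) (λ.(λ.λ.1) (λ.0)) ((λ.0 (λ.λ.0 1)) (λ.λ.1))
  [2] (λ.λ.(λ.λ.1) (λ.0)) ((λ.0 (λ.λ.0 1)) (λ.λ.1))
  [3] λ.(λ.λ.1) (λ.0)
  [4] λ.λ.λ.0

Term B:
  start: (λ.0 (λ.λ.λ.3) 0) (λ.0)
  [1] (λ.0) (λ.λ.λ.λ.0) (λ.0)
  [2] (λ.λ.λ.λ.0) (λ.0)
  [3] λ.λ.λ.0

Answer: SAME — A ⇓ λ.λ.λ.0, B ⇓ λ.λ.λ.0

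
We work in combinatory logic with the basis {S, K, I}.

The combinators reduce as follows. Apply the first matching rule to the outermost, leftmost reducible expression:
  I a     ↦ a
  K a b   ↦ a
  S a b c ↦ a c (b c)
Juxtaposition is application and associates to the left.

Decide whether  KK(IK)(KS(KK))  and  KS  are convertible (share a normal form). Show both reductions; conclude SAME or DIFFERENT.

Answer: SAME — A ⇓ KS, B ⇓ KS

Derivation:
Term A:
  start: KK(IK)(KS(KK))
  →1  K(KS(KK))
  →2  KS

Term B:
  start: KS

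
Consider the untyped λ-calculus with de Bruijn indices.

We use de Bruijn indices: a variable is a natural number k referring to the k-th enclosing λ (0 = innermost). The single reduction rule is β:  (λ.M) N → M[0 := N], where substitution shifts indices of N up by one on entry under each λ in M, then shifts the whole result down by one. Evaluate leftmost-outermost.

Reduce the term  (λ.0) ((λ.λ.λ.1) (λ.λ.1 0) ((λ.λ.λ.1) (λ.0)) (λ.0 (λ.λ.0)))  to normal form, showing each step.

  start: (λ.0) ((λ.λ.λ.1) (λ.λ.1 0) ((λ.λ.λ.1) (λ.0)) (λ.0 (λ.λ.0)))
  step 1: (λ.λ.λ.1) (λ.λ.1 0) ((λ.λ.λ.1) (λ.0)) (λ.0 (λ.λ.0))
  step 2: (λ.λ.1) ((λ.λ.λ.1) (λ.0)) (λ.0 (λ.λ.0))
  step 3: (λ.(λ.λ.λ.1) (λ.0)) (λ.0 (λ.λ.0))
  step 4: (λ.λ.λ.1) (λ.0)
  step 5: λ.λ.1

Answer: normal form = λ.λ.1  (in 5 steps)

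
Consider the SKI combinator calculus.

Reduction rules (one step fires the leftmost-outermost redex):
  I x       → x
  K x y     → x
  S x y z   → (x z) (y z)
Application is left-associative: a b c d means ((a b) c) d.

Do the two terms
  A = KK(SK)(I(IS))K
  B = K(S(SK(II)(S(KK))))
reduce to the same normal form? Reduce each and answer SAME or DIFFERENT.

Answer: DIFFERENT — A ⇓ S, B ⇓ K(S(S(KK)))

Working:
Term A:
  start: KK(SK)(I(IS))K
  [1] K(I(IS))K
  [2] I(IS)
  [3] IS
  [4] S

Term B:
  start: K(S(SK(II)(S(KK))))
  [1] K(S(K(S(KK))(II(S(KK)))))
  [2] K(S(S(KK)))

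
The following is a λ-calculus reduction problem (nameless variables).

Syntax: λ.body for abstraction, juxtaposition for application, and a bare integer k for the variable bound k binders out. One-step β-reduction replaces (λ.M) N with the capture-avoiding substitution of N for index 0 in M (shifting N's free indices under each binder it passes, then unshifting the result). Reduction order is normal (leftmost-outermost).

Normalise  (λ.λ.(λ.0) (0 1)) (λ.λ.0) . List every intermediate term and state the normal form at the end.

Answer: normal form = λ.0 (λ.λ.0)  (in 2 steps)

Working:
  start: (λ.λ.(λ.0) (0 1)) (λ.λ.0)
  step 1: λ.(λ.0) (0 (λ.λ.0))
  step 2: λ.0 (λ.λ.0)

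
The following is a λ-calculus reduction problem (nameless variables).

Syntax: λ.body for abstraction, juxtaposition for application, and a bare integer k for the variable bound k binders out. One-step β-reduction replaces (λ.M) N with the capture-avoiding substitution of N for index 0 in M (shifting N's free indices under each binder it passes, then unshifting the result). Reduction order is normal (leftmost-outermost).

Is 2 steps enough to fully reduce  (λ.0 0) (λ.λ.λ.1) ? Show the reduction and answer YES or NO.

Answer: YES — reaches normal form λ.λ.1 in 2 ≤ 2 steps

Working:
  start: (λ.0 0) (λ.λ.λ.1)
  step 1: (λ.λ.λ.1) (λ.λ.λ.1)
  step 2: λ.λ.1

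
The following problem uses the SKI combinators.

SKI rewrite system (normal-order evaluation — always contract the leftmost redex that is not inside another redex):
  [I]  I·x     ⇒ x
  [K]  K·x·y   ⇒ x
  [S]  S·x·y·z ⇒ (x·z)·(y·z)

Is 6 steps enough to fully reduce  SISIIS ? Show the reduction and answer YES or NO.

Answer: YES — reaches normal form SS in 6 ≤ 6 steps

Derivation:
  start: SISIIS
  →1  II(SI)IS
  →2  I(SI)IS
  →3  SIIS
  →4  IS(IS)
  →5  S(IS)
  →6  SS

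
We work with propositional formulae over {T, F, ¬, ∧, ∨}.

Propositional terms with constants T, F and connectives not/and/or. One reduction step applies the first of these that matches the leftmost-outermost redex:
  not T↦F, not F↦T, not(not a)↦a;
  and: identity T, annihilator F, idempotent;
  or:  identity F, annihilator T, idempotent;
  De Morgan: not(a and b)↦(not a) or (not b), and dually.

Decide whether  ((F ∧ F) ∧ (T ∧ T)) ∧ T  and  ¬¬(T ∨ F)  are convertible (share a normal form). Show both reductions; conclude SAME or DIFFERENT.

Term A:
  start: ((F ∧ F) ∧ (T ∧ T)) ∧ T
  [1] (F ∧ F) ∧ (T ∧ T)
  [2] F ∧ (T ∧ T)
  [3] F

Term B:
  start: ¬¬(T ∨ F)
  [1] T ∨ F
  [2] T

Answer: DIFFERENT — A ⇓ F, B ⇓ T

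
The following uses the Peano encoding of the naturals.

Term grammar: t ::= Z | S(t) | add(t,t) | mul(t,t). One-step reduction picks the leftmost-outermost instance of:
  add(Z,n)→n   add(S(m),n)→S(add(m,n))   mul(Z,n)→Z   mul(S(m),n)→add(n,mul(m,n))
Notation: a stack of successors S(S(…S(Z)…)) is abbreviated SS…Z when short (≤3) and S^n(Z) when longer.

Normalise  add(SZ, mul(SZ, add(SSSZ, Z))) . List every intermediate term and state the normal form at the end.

Answer: normal form = S^4(Z)  (in 12 steps)

Derivation:
  start: add(SZ, mul(SZ, add(SSSZ, Z)))
  →1  S(add(Z, mul(SZ, add(SSSZ, Z))))
  →2  S(mul(SZ, add(SSSZ, Z)))
  →3  S(add(add(SSSZ, Z), mul(Z, add(SSSZ, Z))))
  →4  S(add(S(add(SSZ, Z)), mul(Z, add(SSSZ, Z))))
  →5  S(S(add(add(SSZ, Z), mul(Z, add(SSSZ, Z)))))
  →6  S(S(add(S(add(SZ, Z)), mul(Z, add(SSSZ, Z)))))
  →7  S(S(S(add(add(SZ, Z), mul(Z, add(SSSZ, Z))))))
  →8  S(S(S(add(S(add(Z, Z)), mul(Z, add(SSSZ, Z))))))
  →9  S(S(S(S(add(add(Z, Z), mul(Z, add(SSSZ, Z)))))))
  →10  S(S(S(S(add(Z, mul(Z, add(SSSZ, Z)))))))
  →11  S(S(S(S(mul(Z, add(SSSZ, Z))))))
  →12  S^4(Z)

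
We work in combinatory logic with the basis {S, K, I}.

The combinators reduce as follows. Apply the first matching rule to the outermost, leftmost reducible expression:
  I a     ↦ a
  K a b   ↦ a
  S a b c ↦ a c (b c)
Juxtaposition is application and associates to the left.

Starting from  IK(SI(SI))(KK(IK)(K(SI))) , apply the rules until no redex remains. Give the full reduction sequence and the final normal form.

  start: IK(SI(SI))(KK(IK)(K(SI)))
  step 1: K(SI(SI))(KK(IK)(K(SI)))
  step 2: SI(SI)

Answer: normal form = SI(SI)  (in 2 steps)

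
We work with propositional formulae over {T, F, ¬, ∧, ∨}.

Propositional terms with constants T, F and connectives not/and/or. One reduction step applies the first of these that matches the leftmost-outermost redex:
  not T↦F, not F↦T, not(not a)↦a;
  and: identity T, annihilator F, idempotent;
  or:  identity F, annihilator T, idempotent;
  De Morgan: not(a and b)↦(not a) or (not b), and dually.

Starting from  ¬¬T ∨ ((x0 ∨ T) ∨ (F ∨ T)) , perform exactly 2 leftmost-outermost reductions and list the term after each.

Answer: after 2 steps: T

Reduction:
  start: ¬¬T ∨ ((x0 ∨ T) ∨ (F ∨ T))
  step 1: T ∨ ((x0 ∨ T) ∨ (F ∨ T))
  step 2: T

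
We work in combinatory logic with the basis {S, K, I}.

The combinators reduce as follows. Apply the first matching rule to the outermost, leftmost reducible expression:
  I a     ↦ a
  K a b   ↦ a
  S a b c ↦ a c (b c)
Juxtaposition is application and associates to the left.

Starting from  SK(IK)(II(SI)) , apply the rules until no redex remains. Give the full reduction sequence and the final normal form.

  start: SK(IK)(II(SI))
  →1  K(II(SI))(IK(II(SI)))
  →2  II(SI)
  →3  I(SI)
  →4  SI

Answer: normal form = SI  (in 4 steps)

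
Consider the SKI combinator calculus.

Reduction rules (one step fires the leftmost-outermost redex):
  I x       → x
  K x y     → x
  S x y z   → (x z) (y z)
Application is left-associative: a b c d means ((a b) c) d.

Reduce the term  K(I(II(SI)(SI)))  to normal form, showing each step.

Answer: normal form = K(SI(SI))  (in 3 steps)

Working:
  start: K(I(II(SI)(SI)))
  →1  K(II(SI)(SI))
  →2  K(I(SI)(SI))
  →3  K(SI(SI))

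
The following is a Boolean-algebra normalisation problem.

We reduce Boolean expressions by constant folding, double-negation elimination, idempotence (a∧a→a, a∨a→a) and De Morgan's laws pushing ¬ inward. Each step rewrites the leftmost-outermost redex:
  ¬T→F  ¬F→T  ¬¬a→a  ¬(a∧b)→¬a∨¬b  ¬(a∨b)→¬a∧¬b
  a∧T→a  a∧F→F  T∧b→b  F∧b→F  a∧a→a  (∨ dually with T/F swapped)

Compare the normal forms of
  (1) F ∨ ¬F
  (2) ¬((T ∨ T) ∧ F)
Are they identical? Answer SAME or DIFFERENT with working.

Term A:
  start: F ∨ ¬F
  [1] ¬F
  [2] T

Term B:
  start: ¬((T ∨ T) ∧ F)
  [1] ¬(T ∨ T) ∨ ¬F
  [2] (¬T ∧ ¬T) ∨ ¬F
  [3] ¬T ∨ ¬F
  [4] F ∨ ¬F
  [5] ¬F
  [6] T

Answer: SAME — A ⇓ T, B ⇓ T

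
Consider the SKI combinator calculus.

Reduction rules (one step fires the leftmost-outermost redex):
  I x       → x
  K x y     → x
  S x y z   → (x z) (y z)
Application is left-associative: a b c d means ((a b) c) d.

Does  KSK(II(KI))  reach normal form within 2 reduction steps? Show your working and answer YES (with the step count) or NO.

Answer: NO — after 2 steps the term is S(I(KI)), not yet normal

Reduction:
  start: KSK(II(KI))
  [1] S(II(KI))
  [2] S(I(KI))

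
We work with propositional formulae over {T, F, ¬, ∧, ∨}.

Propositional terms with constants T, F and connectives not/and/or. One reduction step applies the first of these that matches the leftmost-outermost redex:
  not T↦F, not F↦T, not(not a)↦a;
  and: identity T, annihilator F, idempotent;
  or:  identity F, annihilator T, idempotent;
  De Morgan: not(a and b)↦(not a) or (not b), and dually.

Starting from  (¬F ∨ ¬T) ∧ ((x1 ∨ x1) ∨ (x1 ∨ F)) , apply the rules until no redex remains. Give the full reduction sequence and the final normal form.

Answer: normal form = x1  (in 6 steps)

Derivation:
  start: (¬F ∨ ¬T) ∧ ((x1 ∨ x1) ∨ (x1 ∨ F))
  step 1: (T ∨ ¬T) ∧ ((x1 ∨ x1) ∨ (x1 ∨ F))
  step 2: T ∧ ((x1 ∨ x1) ∨ (x1 ∨ F))
  step 3: (x1 ∨ x1) ∨ (x1 ∨ F)
  step 4: x1 ∨ (x1 ∨ F)
  step 5: x1 ∨ x1
  step 6: x1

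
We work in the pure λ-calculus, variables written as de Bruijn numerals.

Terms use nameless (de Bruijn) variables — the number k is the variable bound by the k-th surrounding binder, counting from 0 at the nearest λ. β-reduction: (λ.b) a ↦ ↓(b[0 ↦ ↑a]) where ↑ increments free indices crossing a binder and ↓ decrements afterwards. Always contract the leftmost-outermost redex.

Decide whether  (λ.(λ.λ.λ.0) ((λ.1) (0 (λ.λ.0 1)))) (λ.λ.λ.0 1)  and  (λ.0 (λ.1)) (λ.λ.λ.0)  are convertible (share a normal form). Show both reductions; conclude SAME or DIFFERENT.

Term A:
  start: (λ.(λ.λ.λ.0) ((λ.1) (0 (λ.λ.0 1)))) (λ.λ.λ.0 1)
  →1  (λ.λ.λ.0) ((λ.λ.λ.λ.0 1) ((λ.λ.λ.0 1) (λ.λ.0 1)))
  →2  λ.λ.0

Term B:
  start: (λ.0 (λ.1)) (λ.λ.λ.0)
  →1  (λ.λ.λ.0) (λ.λ.λ.λ.0)
  →2  λ.λ.0

Answer: SAME — A ⇓ λ.λ.0, B ⇓ λ.λ.0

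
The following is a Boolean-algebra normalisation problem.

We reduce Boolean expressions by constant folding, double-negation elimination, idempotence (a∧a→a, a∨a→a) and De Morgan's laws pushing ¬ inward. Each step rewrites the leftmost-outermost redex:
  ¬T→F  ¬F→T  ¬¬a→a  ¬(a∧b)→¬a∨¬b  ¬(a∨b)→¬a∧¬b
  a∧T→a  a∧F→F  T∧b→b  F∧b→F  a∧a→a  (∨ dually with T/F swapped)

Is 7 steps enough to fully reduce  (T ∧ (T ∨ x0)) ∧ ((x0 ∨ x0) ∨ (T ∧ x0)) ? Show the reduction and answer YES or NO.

Answer: YES — reaches normal form x0 in 6 ≤ 7 steps

Derivation:
  start: (T ∧ (T ∨ x0)) ∧ ((x0 ∨ x0) ∨ (T ∧ x0))
  →1  (T ∨ x0) ∧ ((x0 ∨ x0) ∨ (T ∧ x0))
  →2  T ∧ ((x0 ∨ x0) ∨ (T ∧ x0))
  →3  (x0 ∨ x0) ∨ (T ∧ x0)
  →4  x0 ∨ (T ∧ x0)
  →5  x0 ∨ x0
  →6  x0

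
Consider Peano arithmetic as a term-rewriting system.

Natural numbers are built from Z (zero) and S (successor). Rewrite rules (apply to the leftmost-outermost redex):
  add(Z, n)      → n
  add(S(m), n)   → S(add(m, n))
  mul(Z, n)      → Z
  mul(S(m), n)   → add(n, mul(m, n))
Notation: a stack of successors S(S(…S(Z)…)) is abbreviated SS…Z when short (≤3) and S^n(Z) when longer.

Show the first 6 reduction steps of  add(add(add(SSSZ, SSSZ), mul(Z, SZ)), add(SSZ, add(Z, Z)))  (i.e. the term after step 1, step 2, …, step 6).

Answer: after 6 steps: S(S(add(add(add(SZ, SSSZ), mul(Z, SZ)), add(SSZ, add(Z, Z)))))

Derivation:
  start: add(add(add(SSSZ, SSSZ), mul(Z, SZ)), add(SSZ, add(Z, Z)))
  [1] add(add(S(add(SSZ, SSSZ)), mul(Z, SZ)), add(SSZ, add(Z, Z)))
  [2] add(S(add(add(SSZ, SSSZ), mul(Z, SZ))), add(SSZ, add(Z, Z)))
  [3] S(add(add(add(SSZ, SSSZ), mul(Z, SZ)), add(SSZ, add(Z, Z))))
  [4] S(add(add(S(add(SZ, SSSZ)), mul(Z, SZ)), add(SSZ, add(Z, Z))))
  [5] S(add(S(add(add(SZ, SSSZ), mul(Z, SZ))), add(SSZ, add(Z, Z))))
  [6] S(S(add(add(add(SZ, SSSZ), mul(Z, SZ)), add(SSZ, add(Z, Z)))))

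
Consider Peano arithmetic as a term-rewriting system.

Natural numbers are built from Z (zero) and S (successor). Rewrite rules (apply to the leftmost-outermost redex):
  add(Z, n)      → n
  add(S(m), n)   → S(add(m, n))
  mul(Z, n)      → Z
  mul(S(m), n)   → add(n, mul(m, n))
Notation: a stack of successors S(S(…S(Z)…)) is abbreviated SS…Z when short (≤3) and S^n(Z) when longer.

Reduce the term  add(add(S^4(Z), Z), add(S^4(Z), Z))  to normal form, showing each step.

Answer: normal form = S^8(Z)  (in 15 steps)

Working:
  start: add(add(S^4(Z), Z), add(S^4(Z), Z))
  step 1: add(S(add(SSSZ, Z)), add(S^4(Z), Z))
  step 2: S(add(add(SSSZ, Z), add(S^4(Z), Z)))
  step 3: S(add(S(add(SSZ, Z)), add(S^4(Z), Z)))
  step 4: S(S(add(add(SSZ, Z), add(S^4(Z), Z))))
  step 5: S(S(add(S(add(SZ, Z)), add(S^4(Z), Z))))
  step 6: S(S(S(add(add(SZ, Z), add(S^4(Z), Z)))))
  step 7: S(S(S(add(S(add(Z, Z)), add(S^4(Z), Z)))))
  step 8: S(S(S(S(add(add(Z, Z), add(S^4(Z), Z))))))
  step 9: S(S(S(S(add(Z, add(S^4(Z), Z))))))
  step 10: S(S(S(S(add(S^4(Z), Z)))))
  step 11: S(S(S(S(S(add(SSSZ, Z))))))
  step 12: S(S(S(S(S(S(add(SSZ, Z)))))))
  step 13: S(S(S(S(S(S(S(add(SZ, Z))))))))
  step 14: S(S(S(S(S(S(S(S(add(Z, Z)))))))))
  step 15: S^8(Z)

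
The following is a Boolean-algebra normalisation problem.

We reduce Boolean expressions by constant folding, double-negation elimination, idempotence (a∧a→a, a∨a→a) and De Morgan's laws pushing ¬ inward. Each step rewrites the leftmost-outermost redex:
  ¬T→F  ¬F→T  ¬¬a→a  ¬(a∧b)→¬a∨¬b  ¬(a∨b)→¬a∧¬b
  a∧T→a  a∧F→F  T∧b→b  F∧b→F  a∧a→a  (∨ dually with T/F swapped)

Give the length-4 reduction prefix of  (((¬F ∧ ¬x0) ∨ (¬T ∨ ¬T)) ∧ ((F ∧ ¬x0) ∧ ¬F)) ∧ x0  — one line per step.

  start: (((¬F ∧ ¬x0) ∨ (¬T ∨ ¬T)) ∧ ((F ∧ ¬x0) ∧ ¬F)) ∧ x0
  step 1: (((T ∧ ¬x0) ∨ (¬T ∨ ¬T)) ∧ ((F ∧ ¬x0) ∧ ¬F)) ∧ x0
  step 2: ((¬x0 ∨ (¬T ∨ ¬T)) ∧ ((F ∧ ¬x0) ∧ ¬F)) ∧ x0
  step 3: ((¬x0 ∨ ¬T) ∧ ((F ∧ ¬x0) ∧ ¬F)) ∧ x0
  step 4: ((¬x0 ∨ F) ∧ ((F ∧ ¬x0) ∧ ¬F)) ∧ x0

Answer: after 4 steps: ((¬x0 ∨ F) ∧ ((F ∧ ¬x0) ∧ ¬F)) ∧ x0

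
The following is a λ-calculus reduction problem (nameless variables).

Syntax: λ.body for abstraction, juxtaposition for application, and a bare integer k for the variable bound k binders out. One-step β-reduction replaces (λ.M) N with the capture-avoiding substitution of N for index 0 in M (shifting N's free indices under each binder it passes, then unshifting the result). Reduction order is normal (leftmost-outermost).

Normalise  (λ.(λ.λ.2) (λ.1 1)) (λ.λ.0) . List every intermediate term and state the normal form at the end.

Answer: normal form = λ.λ.λ.0  (in 2 steps)

Derivation:
  start: (λ.(λ.λ.2) (λ.1 1)) (λ.λ.0)
  step 1: (λ.λ.λ.λ.0) (λ.(λ.λ.0) (λ.λ.0))
  step 2: λ.λ.λ.0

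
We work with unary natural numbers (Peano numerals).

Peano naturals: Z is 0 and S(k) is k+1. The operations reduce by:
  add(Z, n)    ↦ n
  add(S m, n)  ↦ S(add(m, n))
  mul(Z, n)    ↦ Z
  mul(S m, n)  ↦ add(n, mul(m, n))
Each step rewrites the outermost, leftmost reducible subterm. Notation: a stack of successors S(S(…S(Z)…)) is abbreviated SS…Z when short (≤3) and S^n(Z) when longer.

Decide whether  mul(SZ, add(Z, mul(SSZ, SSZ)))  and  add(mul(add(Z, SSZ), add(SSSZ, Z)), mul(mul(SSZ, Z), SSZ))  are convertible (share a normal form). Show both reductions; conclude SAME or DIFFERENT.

Answer: DIFFERENT — A ⇓ S^4(Z), B ⇓ S^6(Z)

Reduction:
Term A:
  start: mul(SZ, add(Z, mul(SSZ, SSZ)))
  →1  add(add(Z, mul(SSZ, SSZ)), mul(Z, add(Z, mul(SSZ, SSZ))))
  →2  add(mul(SSZ, SSZ), mul(Z, add(Z, mul(SSZ, SSZ))))
  →3  add(add(SSZ, mul(SZ, SSZ)), mul(Z, add(Z, mul(SSZ, SSZ))))
  →4  add(S(add(SZ, mul(SZ, SSZ))), mul(Z, add(Z, mul(SSZ, SSZ))))
  →5  S(add(add(SZ, mul(SZ, SSZ)), mul(Z, add(Z, mul(SSZ, SSZ)))))
  →6  S(add(S(add(Z, mul(SZ, SSZ))), mul(Z, add(Z, mul(SSZ, SSZ)))))
  →7  S(S(add(add(Z, mul(SZ, SSZ)), mul(Z, add(Z, mul(SSZ, SSZ))))))
  →8  S(S(add(mul(SZ, SSZ), mul(Z, add(Z, mul(SSZ, SSZ))))))
  →9  S(S(add(add(SSZ, mul(Z, SSZ)), mul(Z, add(Z, mul(SSZ, SSZ))))))
  →10  S(S(add(S(add(SZ, mul(Z, SSZ))), mul(Z, add(Z, mul(SSZ, SSZ))))))
  →11  S(S(S(add(add(SZ, mul(Z, SSZ)), mul(Z, add(Z, mul(SSZ, SSZ)))))))
  →12  S(S(S(add(S(add(Z, mul(Z, SSZ))), mul(Z, add(Z, mul(SSZ, SSZ)))))))
  →13  S(S(S(S(add(add(Z, mul(Z, SSZ)), mul(Z, add(Z, mul(SSZ, SSZ))))))))
  →14  S(S(S(S(add(mul(Z, SSZ), mul(Z, add(Z, mul(SSZ, SSZ))))))))
  →15  S(S(S(S(add(Z, mul(Z, add(Z, mul(SSZ, SSZ))))))))
  →16  S(S(S(S(mul(Z, add(Z, mul(SSZ, SSZ)))))))
  →17  S^4(Z)

Term B:
  start: add(mul(add(Z, SSZ), add(SSSZ, Z)), mul(mul(SSZ, Z), SSZ))
  →1  add(mul(SSZ, add(SSSZ, Z)), mul(mul(SSZ, Z), SSZ))
  →2  add(add(add(SSSZ, Z), mul(SZ, add(SSSZ, Z))), mul(mul(SSZ, Z), SSZ))
  →3  add(add(S(add(SSZ, Z)), mul(SZ, add(SSSZ, Z))), mul(mul(SSZ, Z), SSZ))
  →4  add(S(add(add(SSZ, Z), mul(SZ, add(SSSZ, Z)))), mul(mul(SSZ, Z), SSZ))
  →5  S(add(add(add(SSZ, Z), mul(SZ, add(SSSZ, Z))), mul(mul(SSZ, Z), SSZ)))
  →6  S(add(add(S(add(SZ, Z)), mul(SZ, add(SSSZ, Z))), mul(mul(SSZ, Z), SSZ)))
  →7  S(add(S(add(add(SZ, Z), mul(SZ, add(SSSZ, Z)))), mul(mul(SSZ, Z), SSZ)))
  →8  S(S(add(add(add(SZ, Z), mul(SZ, add(SSSZ, Z))), mul(mul(SSZ, Z), SSZ))))
  →9  S(S(add(add(S(add(Z, Z)), mul(SZ, add(SSSZ, Z))), mul(mul(SSZ, Z), SSZ))))
  →10  S(S(add(S(add(add(Z, Z), mul(SZ, add(SSSZ, Z)))), mul(mul(SSZ, Z), SSZ))))
  →11  S(S(S(add(add(add(Z, Z), mul(SZ, add(SSSZ, Z))), mul(mul(SSZ, Z), SSZ)))))
  →12  S(S(S(add(add(Z, mul(SZ, add(SSSZ, Z))), mul(mul(SSZ, Z), SSZ)))))
  →13  S(S(S(add(mul(SZ, add(SSSZ, Z)), mul(mul(SSZ, Z), SSZ)))))
  →14  S(S(S(add(add(add(SSSZ, Z), mul(Z, add(SSSZ, Z))), mul(mul(SSZ, Z), SSZ)))))
  →15  S(S(S(add(add(S(add(SSZ, Z)), mul(Z, add(SSSZ, Z))), mul(mul(SSZ, Z), SSZ)))))
  →16  S(S(S(add(S(add(add(SSZ, Z), mul(Z, add(SSSZ, Z)))), mul(mul(SSZ, Z), SSZ)))))
  →17  S(S(S(S(add(add(add(SSZ, Z), mul(Z, add(SSSZ, Z))), mul(mul(SSZ, Z), SSZ))))))
  →18  S(S(S(S(add(add(S(add(SZ, Z)), mul(Z, add(SSSZ, Z))), mul(mul(SSZ, Z), SSZ))))))
  →19  S(S(S(S(add(S(add(add(SZ, Z), mul(Z, add(SSSZ, Z)))), mul(mul(SSZ, Z), SSZ))))))
  →20  S(S(S(S(S(add(add(add(SZ, Z), mul(Z, add(SSSZ, Z))), mul(mul(SSZ, Z), SSZ)))))))
  →21  S(S(S(S(S(add(add(S(add(Z, Z)), mul(Z, add(SSSZ, Z))), mul(mul(SSZ, Z), SSZ)))))))
  →22  S(S(S(S(S(add(S(add(add(Z, Z), mul(Z, add(SSSZ, Z)))), mul(mul(SSZ, Z), SSZ)))))))
  →23  S(S(S(S(S(S(add(add(add(Z, Z), mul(Z, add(SSSZ, Z))), mul(mul(SSZ, Z), SSZ))))))))
  →24  S(S(S(S(S(S(add(add(Z, mul(Z, add(SSSZ, Z))), mul(mul(SSZ, Z), SSZ))))))))
  →25  S(S(S(S(S(S(add(mul(Z, add(SSSZ, Z)), mul(mul(SSZ, Z), SSZ))))))))
  →26  S(S(S(S(S(S(add(Z, mul(mul(SSZ, Z), SSZ))))))))
  →27  S(S(S(S(S(S(mul(mul(SSZ, Z), SSZ)))))))
  →28  S(S(S(S(S(S(mul(add(Z, mul(SZ, Z)), SSZ)))))))
  →29  S(S(S(S(S(S(mul(mul(SZ, Z), SSZ)))))))
  →30  S(S(S(S(S(S(mul(add(Z, mul(Z, Z)), SSZ)))))))
  →31  S(S(S(S(S(S(mul(mul(Z, Z), SSZ)))))))
  →32  S(S(S(S(S(S(mul(Z, SSZ)))))))
  →33  S^6(Z)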